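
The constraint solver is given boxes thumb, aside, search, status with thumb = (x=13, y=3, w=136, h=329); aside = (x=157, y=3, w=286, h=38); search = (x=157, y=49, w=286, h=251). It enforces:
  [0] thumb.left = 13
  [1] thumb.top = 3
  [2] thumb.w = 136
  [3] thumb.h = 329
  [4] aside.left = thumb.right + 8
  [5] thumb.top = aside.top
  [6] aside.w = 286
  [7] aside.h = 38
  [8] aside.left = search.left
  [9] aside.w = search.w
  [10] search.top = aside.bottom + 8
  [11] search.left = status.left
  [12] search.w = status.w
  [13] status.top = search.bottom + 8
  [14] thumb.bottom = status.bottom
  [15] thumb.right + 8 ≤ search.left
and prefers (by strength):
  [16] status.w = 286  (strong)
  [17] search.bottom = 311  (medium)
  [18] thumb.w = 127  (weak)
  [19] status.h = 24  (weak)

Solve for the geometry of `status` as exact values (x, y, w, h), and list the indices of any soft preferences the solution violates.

status = (x=157, y=308, w=286, h=24)
violated soft preferences: 17, 18

1. status.x = 157  [search.left = status.left]
2. status.w = 286  [search.w = status.w]
3. status.y = 308  [status.top = search.bottom + 8]
4. status.h = 24  [thumb.bottom = status.bottom]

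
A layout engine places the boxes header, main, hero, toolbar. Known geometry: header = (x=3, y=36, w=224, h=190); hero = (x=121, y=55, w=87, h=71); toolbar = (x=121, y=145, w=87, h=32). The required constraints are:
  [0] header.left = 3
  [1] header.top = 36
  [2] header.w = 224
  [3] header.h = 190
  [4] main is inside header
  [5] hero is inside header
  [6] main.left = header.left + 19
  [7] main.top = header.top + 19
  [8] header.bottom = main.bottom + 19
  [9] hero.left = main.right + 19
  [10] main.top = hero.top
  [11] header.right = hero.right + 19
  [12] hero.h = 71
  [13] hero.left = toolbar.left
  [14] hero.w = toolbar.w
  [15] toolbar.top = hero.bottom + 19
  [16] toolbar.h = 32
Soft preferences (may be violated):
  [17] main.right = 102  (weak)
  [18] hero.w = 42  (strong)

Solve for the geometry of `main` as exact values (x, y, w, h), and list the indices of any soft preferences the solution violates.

main = (x=22, y=55, w=80, h=152)
violated soft preferences: 18

1. main.x = 22  [main.left = header.left + 19]
2. main.y = 55  [main.top = header.top + 19]
3. main.h = 152  [header.bottom = main.bottom + 19]
4. main.w = 80  [hero.left = main.right + 19]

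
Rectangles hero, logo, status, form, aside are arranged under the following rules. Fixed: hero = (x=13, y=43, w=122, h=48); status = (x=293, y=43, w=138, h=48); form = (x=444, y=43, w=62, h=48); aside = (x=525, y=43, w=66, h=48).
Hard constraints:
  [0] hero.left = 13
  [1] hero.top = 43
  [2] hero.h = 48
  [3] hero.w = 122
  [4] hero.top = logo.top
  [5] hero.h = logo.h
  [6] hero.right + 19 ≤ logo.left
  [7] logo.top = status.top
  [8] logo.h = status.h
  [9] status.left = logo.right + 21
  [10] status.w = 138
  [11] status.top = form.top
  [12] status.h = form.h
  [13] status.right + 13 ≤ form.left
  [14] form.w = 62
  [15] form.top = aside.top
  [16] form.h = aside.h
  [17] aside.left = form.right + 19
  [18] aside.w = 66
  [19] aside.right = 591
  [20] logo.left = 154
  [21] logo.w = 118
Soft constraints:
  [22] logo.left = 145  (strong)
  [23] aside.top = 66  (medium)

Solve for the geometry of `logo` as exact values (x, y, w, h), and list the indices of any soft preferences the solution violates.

1. logo.y = 43  [hero.top = logo.top]
2. logo.h = 48  [hero.h = logo.h]
3. logo.x = 154  [logo.left = 154]
4. logo.w = 118  [logo.w = 118]

logo = (x=154, y=43, w=118, h=48)
violated soft preferences: 22, 23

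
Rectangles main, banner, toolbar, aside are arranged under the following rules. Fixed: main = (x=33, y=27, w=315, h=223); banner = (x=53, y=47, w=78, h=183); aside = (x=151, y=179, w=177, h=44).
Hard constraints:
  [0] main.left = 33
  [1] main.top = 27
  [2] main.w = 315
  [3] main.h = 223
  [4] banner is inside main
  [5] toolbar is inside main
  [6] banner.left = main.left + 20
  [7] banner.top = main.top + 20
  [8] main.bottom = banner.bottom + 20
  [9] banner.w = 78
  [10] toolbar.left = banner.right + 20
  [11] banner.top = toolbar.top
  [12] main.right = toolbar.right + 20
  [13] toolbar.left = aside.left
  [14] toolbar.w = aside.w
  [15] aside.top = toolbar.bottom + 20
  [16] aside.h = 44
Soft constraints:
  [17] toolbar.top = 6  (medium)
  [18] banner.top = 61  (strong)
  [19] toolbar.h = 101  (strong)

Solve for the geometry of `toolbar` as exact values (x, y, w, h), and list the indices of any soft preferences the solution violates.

toolbar = (x=151, y=47, w=177, h=112)
violated soft preferences: 17, 18, 19

1. toolbar.x = 151  [toolbar.left = banner.right + 20]
2. toolbar.y = 47  [banner.top = toolbar.top]
3. toolbar.w = 177  [main.right = toolbar.right + 20]
4. toolbar.h = 112  [aside.top = toolbar.bottom + 20]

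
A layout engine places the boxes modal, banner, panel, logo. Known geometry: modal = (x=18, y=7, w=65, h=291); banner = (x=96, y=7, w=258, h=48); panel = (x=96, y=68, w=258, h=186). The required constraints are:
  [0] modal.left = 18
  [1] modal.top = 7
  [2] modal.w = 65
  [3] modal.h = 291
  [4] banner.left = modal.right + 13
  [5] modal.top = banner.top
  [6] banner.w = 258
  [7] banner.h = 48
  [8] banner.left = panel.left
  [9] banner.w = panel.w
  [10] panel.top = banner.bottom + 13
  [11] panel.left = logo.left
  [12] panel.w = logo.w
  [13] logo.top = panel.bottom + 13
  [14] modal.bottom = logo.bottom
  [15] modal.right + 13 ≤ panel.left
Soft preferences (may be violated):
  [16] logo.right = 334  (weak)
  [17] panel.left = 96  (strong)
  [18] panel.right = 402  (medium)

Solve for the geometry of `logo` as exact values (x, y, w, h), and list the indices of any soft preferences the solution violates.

1. logo.x = 96  [panel.left = logo.left]
2. logo.w = 258  [panel.w = logo.w]
3. logo.y = 267  [logo.top = panel.bottom + 13]
4. logo.h = 31  [modal.bottom = logo.bottom]

logo = (x=96, y=267, w=258, h=31)
violated soft preferences: 16, 18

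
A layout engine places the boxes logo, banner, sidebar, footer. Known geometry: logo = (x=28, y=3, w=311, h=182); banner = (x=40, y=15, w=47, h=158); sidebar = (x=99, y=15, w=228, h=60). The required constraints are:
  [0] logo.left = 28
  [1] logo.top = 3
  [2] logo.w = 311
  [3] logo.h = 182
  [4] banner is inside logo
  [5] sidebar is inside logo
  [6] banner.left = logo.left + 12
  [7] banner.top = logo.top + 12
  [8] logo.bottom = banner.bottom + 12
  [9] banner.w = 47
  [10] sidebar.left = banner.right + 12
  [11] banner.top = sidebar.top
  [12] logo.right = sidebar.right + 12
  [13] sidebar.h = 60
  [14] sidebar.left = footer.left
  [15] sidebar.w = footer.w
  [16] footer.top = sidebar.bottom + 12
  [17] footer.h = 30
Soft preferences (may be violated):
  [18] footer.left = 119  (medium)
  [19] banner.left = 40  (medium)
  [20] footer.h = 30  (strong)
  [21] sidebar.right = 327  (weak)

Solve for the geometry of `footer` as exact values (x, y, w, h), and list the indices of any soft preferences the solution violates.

1. footer.x = 99  [sidebar.left = footer.left]
2. footer.w = 228  [sidebar.w = footer.w]
3. footer.y = 87  [footer.top = sidebar.bottom + 12]
4. footer.h = 30  [footer.h = 30]

footer = (x=99, y=87, w=228, h=30)
violated soft preferences: 18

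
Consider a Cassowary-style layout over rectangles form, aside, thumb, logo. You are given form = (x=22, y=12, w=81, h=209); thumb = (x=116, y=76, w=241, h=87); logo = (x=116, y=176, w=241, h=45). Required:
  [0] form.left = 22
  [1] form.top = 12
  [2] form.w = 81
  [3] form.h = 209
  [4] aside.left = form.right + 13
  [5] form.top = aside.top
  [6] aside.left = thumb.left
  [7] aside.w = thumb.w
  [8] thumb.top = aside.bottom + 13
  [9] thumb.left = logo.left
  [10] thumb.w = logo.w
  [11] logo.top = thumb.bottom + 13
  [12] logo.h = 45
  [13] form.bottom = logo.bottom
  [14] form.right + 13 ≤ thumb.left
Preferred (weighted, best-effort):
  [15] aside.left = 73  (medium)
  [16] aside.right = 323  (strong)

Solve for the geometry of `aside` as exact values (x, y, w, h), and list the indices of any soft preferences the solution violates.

1. aside.x = 116  [aside.left = form.right + 13]
2. aside.y = 12  [form.top = aside.top]
3. aside.w = 241  [aside.w = thumb.w]
4. aside.h = 51  [thumb.top = aside.bottom + 13]

aside = (x=116, y=12, w=241, h=51)
violated soft preferences: 15, 16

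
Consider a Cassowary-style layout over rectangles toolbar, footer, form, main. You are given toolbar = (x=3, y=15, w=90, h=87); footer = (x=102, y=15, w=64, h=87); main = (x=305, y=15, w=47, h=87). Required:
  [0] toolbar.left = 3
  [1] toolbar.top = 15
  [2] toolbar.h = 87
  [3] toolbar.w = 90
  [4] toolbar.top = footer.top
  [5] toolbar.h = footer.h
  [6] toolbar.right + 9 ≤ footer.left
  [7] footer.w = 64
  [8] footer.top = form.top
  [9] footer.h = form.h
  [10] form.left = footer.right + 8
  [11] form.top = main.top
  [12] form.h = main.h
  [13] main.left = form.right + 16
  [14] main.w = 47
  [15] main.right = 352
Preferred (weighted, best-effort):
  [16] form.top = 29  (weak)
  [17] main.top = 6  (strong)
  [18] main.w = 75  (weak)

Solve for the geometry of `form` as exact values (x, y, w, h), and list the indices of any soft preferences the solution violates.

form = (x=174, y=15, w=115, h=87)
violated soft preferences: 16, 17, 18

1. form.y = 15  [footer.top = form.top]
2. form.h = 87  [footer.h = form.h]
3. form.x = 174  [form.left = footer.right + 8]
4. form.w = 115  [main.left = form.right + 16]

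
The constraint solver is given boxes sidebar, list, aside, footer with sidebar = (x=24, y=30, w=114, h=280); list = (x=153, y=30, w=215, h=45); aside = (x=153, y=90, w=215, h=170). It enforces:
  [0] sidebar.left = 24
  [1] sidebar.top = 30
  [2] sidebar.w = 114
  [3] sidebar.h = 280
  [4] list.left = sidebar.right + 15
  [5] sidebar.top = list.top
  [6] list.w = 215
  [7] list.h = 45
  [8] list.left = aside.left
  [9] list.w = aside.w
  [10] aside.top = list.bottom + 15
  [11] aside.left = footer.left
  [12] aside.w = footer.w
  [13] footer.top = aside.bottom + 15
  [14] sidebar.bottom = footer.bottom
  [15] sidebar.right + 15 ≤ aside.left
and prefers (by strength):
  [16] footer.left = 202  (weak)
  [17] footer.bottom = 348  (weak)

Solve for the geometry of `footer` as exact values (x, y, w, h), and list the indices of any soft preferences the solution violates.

footer = (x=153, y=275, w=215, h=35)
violated soft preferences: 16, 17

1. footer.x = 153  [aside.left = footer.left]
2. footer.w = 215  [aside.w = footer.w]
3. footer.y = 275  [footer.top = aside.bottom + 15]
4. footer.h = 35  [sidebar.bottom = footer.bottom]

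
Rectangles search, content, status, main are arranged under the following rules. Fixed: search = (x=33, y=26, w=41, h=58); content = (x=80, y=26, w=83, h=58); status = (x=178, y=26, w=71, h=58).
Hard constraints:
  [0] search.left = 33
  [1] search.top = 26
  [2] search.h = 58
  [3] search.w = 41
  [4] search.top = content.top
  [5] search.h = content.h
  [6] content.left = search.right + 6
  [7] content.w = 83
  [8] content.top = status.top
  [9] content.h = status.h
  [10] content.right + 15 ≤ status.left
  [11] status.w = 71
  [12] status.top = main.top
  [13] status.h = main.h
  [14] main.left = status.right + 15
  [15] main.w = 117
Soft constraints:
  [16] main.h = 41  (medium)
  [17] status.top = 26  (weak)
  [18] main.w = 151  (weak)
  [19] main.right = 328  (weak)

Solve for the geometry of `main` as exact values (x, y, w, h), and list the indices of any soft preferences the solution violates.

1. main.y = 26  [status.top = main.top]
2. main.h = 58  [status.h = main.h]
3. main.x = 264  [main.left = status.right + 15]
4. main.w = 117  [main.w = 117]

main = (x=264, y=26, w=117, h=58)
violated soft preferences: 16, 18, 19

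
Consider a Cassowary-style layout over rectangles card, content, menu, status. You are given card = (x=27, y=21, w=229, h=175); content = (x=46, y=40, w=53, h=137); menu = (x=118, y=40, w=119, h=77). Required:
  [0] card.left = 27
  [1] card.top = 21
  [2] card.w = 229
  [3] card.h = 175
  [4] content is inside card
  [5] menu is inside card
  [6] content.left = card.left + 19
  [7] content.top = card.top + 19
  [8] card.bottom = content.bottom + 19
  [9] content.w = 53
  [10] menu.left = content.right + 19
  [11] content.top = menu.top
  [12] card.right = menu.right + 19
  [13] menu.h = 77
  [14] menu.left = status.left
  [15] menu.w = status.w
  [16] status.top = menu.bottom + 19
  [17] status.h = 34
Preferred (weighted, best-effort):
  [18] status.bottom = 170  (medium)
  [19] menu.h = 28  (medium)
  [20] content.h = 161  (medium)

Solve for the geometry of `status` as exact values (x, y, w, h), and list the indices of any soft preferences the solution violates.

1. status.x = 118  [menu.left = status.left]
2. status.w = 119  [menu.w = status.w]
3. status.y = 136  [status.top = menu.bottom + 19]
4. status.h = 34  [status.h = 34]

status = (x=118, y=136, w=119, h=34)
violated soft preferences: 19, 20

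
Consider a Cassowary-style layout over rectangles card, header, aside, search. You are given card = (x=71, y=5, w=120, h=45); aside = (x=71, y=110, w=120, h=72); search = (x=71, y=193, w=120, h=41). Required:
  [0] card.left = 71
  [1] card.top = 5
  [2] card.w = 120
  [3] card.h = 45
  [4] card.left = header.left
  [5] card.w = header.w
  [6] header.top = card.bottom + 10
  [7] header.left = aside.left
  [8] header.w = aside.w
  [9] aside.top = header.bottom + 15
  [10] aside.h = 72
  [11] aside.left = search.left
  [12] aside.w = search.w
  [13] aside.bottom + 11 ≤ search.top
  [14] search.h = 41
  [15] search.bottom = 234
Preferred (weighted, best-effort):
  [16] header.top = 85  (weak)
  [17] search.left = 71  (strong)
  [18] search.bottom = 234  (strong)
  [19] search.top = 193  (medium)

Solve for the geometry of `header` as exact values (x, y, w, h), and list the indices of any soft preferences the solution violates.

1. header.x = 71  [card.left = header.left]
2. header.w = 120  [card.w = header.w]
3. header.y = 60  [header.top = card.bottom + 10]
4. header.h = 35  [aside.top = header.bottom + 15]

header = (x=71, y=60, w=120, h=35)
violated soft preferences: 16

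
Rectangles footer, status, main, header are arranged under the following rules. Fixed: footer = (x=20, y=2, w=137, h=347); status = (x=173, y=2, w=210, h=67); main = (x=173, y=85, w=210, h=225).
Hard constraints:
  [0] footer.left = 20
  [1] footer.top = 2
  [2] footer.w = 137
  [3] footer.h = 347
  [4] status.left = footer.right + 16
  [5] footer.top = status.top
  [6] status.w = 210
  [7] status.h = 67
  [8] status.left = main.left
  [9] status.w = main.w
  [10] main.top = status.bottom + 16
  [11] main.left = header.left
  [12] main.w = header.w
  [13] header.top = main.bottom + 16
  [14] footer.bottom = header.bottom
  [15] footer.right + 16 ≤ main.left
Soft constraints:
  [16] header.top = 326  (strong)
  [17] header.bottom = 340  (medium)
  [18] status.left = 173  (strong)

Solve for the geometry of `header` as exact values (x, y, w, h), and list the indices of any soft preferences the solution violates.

header = (x=173, y=326, w=210, h=23)
violated soft preferences: 17

1. header.x = 173  [main.left = header.left]
2. header.w = 210  [main.w = header.w]
3. header.y = 326  [header.top = main.bottom + 16]
4. header.h = 23  [footer.bottom = header.bottom]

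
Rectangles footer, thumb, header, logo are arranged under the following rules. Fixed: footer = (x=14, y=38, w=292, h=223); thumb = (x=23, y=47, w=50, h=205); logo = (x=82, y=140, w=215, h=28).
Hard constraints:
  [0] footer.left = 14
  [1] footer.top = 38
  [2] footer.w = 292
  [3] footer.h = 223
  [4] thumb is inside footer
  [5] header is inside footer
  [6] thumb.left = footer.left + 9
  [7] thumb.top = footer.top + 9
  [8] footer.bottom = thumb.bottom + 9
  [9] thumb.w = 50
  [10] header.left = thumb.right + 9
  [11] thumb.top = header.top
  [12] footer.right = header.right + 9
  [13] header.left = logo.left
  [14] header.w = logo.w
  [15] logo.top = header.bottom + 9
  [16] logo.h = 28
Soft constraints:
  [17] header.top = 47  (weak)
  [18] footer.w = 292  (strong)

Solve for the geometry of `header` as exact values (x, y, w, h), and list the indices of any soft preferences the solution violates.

header = (x=82, y=47, w=215, h=84)
violated soft preferences: none

1. header.x = 82  [header.left = thumb.right + 9]
2. header.y = 47  [thumb.top = header.top]
3. header.w = 215  [footer.right = header.right + 9]
4. header.h = 84  [logo.top = header.bottom + 9]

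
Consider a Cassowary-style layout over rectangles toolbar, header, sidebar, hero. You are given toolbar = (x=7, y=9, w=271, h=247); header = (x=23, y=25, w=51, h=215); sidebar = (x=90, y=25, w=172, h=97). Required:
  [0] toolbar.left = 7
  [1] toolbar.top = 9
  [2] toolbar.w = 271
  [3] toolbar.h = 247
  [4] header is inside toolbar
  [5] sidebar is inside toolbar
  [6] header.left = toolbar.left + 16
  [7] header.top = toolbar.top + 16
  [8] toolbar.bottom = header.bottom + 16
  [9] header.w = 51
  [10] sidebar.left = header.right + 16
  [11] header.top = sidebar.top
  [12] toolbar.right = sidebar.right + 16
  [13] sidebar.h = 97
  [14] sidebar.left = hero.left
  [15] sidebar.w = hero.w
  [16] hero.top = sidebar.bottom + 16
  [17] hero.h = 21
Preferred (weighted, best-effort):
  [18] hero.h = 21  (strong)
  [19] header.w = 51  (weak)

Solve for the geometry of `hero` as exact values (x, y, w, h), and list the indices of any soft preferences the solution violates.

1. hero.x = 90  [sidebar.left = hero.left]
2. hero.w = 172  [sidebar.w = hero.w]
3. hero.y = 138  [hero.top = sidebar.bottom + 16]
4. hero.h = 21  [hero.h = 21]

hero = (x=90, y=138, w=172, h=21)
violated soft preferences: none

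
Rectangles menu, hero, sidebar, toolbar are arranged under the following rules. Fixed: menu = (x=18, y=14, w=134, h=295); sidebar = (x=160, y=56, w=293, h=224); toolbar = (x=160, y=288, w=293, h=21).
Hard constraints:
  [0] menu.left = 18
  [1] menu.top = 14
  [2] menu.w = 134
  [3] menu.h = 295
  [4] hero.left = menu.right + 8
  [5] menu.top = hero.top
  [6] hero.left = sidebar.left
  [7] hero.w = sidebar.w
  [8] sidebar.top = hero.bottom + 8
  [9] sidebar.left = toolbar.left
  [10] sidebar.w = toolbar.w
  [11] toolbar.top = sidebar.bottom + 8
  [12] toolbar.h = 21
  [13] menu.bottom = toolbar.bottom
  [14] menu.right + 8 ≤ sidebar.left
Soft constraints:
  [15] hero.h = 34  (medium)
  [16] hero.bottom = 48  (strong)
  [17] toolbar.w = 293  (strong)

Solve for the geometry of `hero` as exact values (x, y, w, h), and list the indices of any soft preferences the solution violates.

hero = (x=160, y=14, w=293, h=34)
violated soft preferences: none

1. hero.x = 160  [hero.left = menu.right + 8]
2. hero.y = 14  [menu.top = hero.top]
3. hero.w = 293  [hero.w = sidebar.w]
4. hero.h = 34  [sidebar.top = hero.bottom + 8]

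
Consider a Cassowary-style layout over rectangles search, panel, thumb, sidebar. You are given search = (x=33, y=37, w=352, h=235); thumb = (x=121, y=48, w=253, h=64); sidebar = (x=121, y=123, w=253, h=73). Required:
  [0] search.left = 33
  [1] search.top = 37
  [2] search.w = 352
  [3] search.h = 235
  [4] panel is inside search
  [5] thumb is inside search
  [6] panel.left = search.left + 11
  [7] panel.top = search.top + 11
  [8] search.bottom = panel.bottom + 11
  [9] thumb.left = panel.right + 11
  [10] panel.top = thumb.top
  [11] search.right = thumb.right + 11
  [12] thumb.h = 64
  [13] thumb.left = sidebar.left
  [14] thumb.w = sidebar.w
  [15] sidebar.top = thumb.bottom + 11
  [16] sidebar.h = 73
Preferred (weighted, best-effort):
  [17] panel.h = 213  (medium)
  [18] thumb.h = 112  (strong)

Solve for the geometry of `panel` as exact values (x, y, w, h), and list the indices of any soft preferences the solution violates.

1. panel.x = 44  [panel.left = search.left + 11]
2. panel.y = 48  [panel.top = search.top + 11]
3. panel.h = 213  [search.bottom = panel.bottom + 11]
4. panel.w = 66  [thumb.left = panel.right + 11]

panel = (x=44, y=48, w=66, h=213)
violated soft preferences: 18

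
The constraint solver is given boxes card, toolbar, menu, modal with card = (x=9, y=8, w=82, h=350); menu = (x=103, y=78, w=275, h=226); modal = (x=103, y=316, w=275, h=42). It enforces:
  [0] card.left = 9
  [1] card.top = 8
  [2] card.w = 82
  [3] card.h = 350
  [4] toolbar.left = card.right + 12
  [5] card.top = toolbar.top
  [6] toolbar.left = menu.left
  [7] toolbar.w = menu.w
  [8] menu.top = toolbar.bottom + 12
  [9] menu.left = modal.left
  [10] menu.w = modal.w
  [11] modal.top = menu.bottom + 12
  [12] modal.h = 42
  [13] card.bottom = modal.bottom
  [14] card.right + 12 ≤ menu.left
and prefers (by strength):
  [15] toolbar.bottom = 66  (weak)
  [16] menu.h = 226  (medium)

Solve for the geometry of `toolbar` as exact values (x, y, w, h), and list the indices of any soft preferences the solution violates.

toolbar = (x=103, y=8, w=275, h=58)
violated soft preferences: none

1. toolbar.x = 103  [toolbar.left = card.right + 12]
2. toolbar.y = 8  [card.top = toolbar.top]
3. toolbar.w = 275  [toolbar.w = menu.w]
4. toolbar.h = 58  [menu.top = toolbar.bottom + 12]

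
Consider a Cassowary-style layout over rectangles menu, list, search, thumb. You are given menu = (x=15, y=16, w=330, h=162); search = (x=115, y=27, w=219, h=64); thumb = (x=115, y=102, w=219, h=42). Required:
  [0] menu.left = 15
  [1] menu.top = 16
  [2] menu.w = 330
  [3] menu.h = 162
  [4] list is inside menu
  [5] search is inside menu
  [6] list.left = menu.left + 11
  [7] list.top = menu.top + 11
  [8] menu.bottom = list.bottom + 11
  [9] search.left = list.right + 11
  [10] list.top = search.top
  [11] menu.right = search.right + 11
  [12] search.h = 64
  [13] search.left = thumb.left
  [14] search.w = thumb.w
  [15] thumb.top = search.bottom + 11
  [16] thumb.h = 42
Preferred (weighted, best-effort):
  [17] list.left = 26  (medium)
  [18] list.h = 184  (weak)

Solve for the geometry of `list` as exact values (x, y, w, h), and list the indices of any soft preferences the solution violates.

list = (x=26, y=27, w=78, h=140)
violated soft preferences: 18

1. list.x = 26  [list.left = menu.left + 11]
2. list.y = 27  [list.top = menu.top + 11]
3. list.h = 140  [menu.bottom = list.bottom + 11]
4. list.w = 78  [search.left = list.right + 11]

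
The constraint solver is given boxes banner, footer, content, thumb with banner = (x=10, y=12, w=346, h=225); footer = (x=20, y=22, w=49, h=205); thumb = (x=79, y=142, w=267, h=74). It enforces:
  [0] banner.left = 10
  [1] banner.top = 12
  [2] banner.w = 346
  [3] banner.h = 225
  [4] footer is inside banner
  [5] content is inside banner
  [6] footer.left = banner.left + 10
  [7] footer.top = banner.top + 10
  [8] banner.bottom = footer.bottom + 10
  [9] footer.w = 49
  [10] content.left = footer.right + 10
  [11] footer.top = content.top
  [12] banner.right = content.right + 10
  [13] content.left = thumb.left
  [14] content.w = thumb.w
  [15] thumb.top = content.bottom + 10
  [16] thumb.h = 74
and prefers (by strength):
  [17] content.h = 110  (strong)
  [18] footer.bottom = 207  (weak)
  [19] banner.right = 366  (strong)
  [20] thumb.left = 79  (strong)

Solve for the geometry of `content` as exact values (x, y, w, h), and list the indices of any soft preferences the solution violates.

content = (x=79, y=22, w=267, h=110)
violated soft preferences: 18, 19

1. content.x = 79  [content.left = footer.right + 10]
2. content.y = 22  [footer.top = content.top]
3. content.w = 267  [banner.right = content.right + 10]
4. content.h = 110  [thumb.top = content.bottom + 10]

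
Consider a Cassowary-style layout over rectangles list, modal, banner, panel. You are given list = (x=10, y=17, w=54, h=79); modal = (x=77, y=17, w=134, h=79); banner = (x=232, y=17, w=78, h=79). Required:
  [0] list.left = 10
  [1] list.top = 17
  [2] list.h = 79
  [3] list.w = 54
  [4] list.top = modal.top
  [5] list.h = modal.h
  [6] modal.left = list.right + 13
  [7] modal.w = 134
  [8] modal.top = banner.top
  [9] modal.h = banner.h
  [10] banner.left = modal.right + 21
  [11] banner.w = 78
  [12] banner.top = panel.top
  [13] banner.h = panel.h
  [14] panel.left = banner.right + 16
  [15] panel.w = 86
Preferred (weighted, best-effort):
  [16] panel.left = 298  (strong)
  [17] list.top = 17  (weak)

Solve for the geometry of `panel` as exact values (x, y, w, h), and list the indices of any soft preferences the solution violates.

1. panel.y = 17  [banner.top = panel.top]
2. panel.h = 79  [banner.h = panel.h]
3. panel.x = 326  [panel.left = banner.right + 16]
4. panel.w = 86  [panel.w = 86]

panel = (x=326, y=17, w=86, h=79)
violated soft preferences: 16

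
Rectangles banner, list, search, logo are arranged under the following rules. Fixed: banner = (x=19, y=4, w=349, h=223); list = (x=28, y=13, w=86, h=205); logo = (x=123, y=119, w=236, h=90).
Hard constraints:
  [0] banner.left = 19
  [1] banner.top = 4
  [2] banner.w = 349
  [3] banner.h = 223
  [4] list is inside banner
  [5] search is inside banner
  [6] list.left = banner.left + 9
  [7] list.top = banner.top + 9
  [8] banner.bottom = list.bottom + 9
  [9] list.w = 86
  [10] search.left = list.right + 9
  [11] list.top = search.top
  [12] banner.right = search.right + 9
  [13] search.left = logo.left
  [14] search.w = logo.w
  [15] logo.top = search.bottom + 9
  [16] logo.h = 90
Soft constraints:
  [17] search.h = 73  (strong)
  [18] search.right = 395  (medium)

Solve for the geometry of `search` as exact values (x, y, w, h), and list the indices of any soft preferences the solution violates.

search = (x=123, y=13, w=236, h=97)
violated soft preferences: 17, 18

1. search.x = 123  [search.left = list.right + 9]
2. search.y = 13  [list.top = search.top]
3. search.w = 236  [banner.right = search.right + 9]
4. search.h = 97  [logo.top = search.bottom + 9]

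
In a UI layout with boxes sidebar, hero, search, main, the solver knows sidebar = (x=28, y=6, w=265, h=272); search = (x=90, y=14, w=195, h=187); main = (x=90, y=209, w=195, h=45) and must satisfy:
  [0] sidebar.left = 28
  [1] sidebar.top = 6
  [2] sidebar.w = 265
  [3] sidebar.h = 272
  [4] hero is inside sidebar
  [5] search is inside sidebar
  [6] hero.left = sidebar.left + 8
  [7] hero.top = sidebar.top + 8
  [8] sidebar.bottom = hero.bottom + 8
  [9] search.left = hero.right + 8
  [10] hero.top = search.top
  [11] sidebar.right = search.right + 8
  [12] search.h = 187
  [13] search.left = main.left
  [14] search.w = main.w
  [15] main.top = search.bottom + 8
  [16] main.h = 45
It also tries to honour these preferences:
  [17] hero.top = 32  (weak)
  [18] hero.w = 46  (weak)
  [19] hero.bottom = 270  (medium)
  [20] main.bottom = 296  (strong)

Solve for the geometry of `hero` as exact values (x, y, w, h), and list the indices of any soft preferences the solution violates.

hero = (x=36, y=14, w=46, h=256)
violated soft preferences: 17, 20

1. hero.x = 36  [hero.left = sidebar.left + 8]
2. hero.y = 14  [hero.top = sidebar.top + 8]
3. hero.h = 256  [sidebar.bottom = hero.bottom + 8]
4. hero.w = 46  [search.left = hero.right + 8]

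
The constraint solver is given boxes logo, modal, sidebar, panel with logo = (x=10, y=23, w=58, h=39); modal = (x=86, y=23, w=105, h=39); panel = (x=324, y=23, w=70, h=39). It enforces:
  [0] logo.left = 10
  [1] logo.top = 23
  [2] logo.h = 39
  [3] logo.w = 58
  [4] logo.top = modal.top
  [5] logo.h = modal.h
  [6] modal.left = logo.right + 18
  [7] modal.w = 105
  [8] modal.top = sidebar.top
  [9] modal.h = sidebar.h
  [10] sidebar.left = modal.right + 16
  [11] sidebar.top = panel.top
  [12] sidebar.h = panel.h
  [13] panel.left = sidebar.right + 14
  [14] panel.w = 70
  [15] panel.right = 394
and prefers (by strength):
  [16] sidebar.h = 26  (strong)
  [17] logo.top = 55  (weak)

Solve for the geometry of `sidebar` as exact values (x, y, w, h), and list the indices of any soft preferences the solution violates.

sidebar = (x=207, y=23, w=103, h=39)
violated soft preferences: 16, 17

1. sidebar.y = 23  [modal.top = sidebar.top]
2. sidebar.h = 39  [modal.h = sidebar.h]
3. sidebar.x = 207  [sidebar.left = modal.right + 16]
4. sidebar.w = 103  [panel.left = sidebar.right + 14]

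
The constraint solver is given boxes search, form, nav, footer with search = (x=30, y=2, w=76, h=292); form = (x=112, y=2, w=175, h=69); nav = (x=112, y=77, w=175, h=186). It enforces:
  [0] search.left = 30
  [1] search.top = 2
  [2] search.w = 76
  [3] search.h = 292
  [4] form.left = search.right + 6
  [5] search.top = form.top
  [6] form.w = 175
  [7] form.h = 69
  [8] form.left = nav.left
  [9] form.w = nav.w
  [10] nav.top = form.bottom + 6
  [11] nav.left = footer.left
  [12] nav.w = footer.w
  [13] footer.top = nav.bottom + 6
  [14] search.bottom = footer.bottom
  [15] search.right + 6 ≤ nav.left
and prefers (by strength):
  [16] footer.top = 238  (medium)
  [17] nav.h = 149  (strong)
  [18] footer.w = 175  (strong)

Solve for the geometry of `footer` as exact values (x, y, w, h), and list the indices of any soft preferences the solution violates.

1. footer.x = 112  [nav.left = footer.left]
2. footer.w = 175  [nav.w = footer.w]
3. footer.y = 269  [footer.top = nav.bottom + 6]
4. footer.h = 25  [search.bottom = footer.bottom]

footer = (x=112, y=269, w=175, h=25)
violated soft preferences: 16, 17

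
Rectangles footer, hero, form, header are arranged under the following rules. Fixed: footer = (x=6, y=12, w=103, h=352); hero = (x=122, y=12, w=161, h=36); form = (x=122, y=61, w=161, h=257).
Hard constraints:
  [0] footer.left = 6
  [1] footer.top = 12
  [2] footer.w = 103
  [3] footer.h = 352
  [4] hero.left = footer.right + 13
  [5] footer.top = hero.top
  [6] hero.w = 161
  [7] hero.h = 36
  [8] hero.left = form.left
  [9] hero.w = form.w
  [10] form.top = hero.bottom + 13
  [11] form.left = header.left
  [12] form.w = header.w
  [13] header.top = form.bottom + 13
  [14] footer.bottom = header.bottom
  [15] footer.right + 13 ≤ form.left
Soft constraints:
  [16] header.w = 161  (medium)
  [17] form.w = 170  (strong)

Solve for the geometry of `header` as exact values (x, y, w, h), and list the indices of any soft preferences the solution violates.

1. header.x = 122  [form.left = header.left]
2. header.w = 161  [form.w = header.w]
3. header.y = 331  [header.top = form.bottom + 13]
4. header.h = 33  [footer.bottom = header.bottom]

header = (x=122, y=331, w=161, h=33)
violated soft preferences: 17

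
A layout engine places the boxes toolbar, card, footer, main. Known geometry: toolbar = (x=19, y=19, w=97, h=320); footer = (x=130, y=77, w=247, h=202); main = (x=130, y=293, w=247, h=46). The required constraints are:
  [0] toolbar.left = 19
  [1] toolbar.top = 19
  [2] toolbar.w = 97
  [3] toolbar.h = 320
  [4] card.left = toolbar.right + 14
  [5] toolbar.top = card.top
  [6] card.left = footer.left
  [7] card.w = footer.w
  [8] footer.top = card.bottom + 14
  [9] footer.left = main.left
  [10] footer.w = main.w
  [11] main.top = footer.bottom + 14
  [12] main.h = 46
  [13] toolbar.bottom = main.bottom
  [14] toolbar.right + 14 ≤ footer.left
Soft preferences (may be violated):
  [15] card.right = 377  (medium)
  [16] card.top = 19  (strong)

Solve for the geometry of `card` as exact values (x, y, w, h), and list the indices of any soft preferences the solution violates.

1. card.x = 130  [card.left = toolbar.right + 14]
2. card.y = 19  [toolbar.top = card.top]
3. card.w = 247  [card.w = footer.w]
4. card.h = 44  [footer.top = card.bottom + 14]

card = (x=130, y=19, w=247, h=44)
violated soft preferences: none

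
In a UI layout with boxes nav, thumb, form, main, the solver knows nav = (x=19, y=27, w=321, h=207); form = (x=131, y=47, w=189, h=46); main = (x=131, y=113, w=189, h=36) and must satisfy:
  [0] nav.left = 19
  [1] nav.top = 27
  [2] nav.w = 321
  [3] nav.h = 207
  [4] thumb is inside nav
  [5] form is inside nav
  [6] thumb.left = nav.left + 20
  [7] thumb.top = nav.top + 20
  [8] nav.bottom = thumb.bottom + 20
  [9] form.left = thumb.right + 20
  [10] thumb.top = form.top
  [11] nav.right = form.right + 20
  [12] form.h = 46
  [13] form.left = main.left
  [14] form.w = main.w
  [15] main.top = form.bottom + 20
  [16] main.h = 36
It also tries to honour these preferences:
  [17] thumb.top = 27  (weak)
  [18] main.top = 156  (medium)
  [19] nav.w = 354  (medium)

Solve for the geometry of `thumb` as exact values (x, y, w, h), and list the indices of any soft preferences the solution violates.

thumb = (x=39, y=47, w=72, h=167)
violated soft preferences: 17, 18, 19

1. thumb.x = 39  [thumb.left = nav.left + 20]
2. thumb.y = 47  [thumb.top = nav.top + 20]
3. thumb.h = 167  [nav.bottom = thumb.bottom + 20]
4. thumb.w = 72  [form.left = thumb.right + 20]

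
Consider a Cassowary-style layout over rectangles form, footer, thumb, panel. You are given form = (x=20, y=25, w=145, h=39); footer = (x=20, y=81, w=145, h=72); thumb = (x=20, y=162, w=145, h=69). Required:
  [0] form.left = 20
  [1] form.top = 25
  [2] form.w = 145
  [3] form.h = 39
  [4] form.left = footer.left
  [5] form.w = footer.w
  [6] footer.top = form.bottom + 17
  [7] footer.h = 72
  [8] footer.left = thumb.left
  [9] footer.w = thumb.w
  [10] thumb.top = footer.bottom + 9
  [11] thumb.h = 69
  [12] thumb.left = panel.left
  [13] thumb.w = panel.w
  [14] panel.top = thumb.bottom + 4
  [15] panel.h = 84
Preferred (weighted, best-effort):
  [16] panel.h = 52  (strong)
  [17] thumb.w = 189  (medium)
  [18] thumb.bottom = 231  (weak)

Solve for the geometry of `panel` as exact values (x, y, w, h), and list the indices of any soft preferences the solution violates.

1. panel.x = 20  [thumb.left = panel.left]
2. panel.w = 145  [thumb.w = panel.w]
3. panel.y = 235  [panel.top = thumb.bottom + 4]
4. panel.h = 84  [panel.h = 84]

panel = (x=20, y=235, w=145, h=84)
violated soft preferences: 16, 17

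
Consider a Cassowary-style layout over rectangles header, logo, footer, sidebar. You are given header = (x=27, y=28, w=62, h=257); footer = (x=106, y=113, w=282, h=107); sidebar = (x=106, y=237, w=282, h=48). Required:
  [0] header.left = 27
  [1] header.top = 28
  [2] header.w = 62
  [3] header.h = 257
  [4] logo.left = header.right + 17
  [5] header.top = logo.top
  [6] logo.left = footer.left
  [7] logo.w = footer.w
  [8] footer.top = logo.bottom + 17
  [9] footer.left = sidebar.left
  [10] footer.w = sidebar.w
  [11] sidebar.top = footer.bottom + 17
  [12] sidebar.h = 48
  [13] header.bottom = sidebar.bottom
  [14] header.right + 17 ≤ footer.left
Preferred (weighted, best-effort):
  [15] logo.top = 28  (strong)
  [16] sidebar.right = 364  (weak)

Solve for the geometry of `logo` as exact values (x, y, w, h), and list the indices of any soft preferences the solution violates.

logo = (x=106, y=28, w=282, h=68)
violated soft preferences: 16

1. logo.x = 106  [logo.left = header.right + 17]
2. logo.y = 28  [header.top = logo.top]
3. logo.w = 282  [logo.w = footer.w]
4. logo.h = 68  [footer.top = logo.bottom + 17]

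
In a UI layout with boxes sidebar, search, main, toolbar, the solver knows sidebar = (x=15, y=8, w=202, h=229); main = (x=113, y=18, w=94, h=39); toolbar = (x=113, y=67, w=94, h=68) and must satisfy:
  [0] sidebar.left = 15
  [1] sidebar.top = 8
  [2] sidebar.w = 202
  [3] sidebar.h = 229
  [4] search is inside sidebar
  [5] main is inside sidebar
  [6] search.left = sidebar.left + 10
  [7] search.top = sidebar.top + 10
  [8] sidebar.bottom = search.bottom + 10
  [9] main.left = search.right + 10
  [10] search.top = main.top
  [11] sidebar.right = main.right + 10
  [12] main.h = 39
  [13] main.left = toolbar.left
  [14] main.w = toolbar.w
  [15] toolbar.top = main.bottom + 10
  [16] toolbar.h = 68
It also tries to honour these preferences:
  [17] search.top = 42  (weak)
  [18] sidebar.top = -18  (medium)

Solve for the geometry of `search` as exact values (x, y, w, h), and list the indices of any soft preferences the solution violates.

1. search.x = 25  [search.left = sidebar.left + 10]
2. search.y = 18  [search.top = sidebar.top + 10]
3. search.h = 209  [sidebar.bottom = search.bottom + 10]
4. search.w = 78  [main.left = search.right + 10]

search = (x=25, y=18, w=78, h=209)
violated soft preferences: 17, 18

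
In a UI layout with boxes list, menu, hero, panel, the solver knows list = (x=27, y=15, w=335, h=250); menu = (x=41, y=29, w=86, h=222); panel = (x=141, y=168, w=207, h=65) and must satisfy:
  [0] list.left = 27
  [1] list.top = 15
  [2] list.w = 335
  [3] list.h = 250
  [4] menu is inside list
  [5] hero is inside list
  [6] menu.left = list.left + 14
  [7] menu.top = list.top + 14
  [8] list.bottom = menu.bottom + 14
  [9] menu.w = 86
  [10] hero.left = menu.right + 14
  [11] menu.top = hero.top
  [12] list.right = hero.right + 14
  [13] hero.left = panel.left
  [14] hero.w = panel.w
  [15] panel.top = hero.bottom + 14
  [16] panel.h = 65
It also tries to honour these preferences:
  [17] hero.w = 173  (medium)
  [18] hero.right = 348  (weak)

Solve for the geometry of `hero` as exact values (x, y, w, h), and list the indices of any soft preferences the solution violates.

hero = (x=141, y=29, w=207, h=125)
violated soft preferences: 17

1. hero.x = 141  [hero.left = menu.right + 14]
2. hero.y = 29  [menu.top = hero.top]
3. hero.w = 207  [list.right = hero.right + 14]
4. hero.h = 125  [panel.top = hero.bottom + 14]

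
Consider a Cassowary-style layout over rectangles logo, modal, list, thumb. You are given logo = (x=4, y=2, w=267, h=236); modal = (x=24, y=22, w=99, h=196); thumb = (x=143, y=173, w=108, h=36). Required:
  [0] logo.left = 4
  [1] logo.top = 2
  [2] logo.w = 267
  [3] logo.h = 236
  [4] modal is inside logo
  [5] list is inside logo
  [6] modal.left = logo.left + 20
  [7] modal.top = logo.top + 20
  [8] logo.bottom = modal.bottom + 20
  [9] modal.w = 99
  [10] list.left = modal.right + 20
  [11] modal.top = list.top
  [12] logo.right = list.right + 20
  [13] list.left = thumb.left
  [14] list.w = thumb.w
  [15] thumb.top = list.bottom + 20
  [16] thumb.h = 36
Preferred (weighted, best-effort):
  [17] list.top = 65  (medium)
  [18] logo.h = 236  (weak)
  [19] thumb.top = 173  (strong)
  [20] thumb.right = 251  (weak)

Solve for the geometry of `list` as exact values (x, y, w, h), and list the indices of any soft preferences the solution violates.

list = (x=143, y=22, w=108, h=131)
violated soft preferences: 17

1. list.x = 143  [list.left = modal.right + 20]
2. list.y = 22  [modal.top = list.top]
3. list.w = 108  [logo.right = list.right + 20]
4. list.h = 131  [thumb.top = list.bottom + 20]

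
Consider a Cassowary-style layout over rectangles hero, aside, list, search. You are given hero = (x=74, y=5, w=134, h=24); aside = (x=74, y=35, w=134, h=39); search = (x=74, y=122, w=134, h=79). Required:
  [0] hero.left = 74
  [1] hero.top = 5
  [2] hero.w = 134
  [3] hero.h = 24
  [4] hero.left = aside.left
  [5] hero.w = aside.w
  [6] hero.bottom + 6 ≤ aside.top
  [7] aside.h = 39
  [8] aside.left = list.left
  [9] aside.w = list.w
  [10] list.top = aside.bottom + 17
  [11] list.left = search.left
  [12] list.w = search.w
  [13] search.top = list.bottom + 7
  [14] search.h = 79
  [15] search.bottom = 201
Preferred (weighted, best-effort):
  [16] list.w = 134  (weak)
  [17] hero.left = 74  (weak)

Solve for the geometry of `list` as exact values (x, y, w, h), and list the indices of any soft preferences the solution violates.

1. list.x = 74  [aside.left = list.left]
2. list.w = 134  [aside.w = list.w]
3. list.y = 91  [list.top = aside.bottom + 17]
4. list.h = 24  [search.top = list.bottom + 7]

list = (x=74, y=91, w=134, h=24)
violated soft preferences: none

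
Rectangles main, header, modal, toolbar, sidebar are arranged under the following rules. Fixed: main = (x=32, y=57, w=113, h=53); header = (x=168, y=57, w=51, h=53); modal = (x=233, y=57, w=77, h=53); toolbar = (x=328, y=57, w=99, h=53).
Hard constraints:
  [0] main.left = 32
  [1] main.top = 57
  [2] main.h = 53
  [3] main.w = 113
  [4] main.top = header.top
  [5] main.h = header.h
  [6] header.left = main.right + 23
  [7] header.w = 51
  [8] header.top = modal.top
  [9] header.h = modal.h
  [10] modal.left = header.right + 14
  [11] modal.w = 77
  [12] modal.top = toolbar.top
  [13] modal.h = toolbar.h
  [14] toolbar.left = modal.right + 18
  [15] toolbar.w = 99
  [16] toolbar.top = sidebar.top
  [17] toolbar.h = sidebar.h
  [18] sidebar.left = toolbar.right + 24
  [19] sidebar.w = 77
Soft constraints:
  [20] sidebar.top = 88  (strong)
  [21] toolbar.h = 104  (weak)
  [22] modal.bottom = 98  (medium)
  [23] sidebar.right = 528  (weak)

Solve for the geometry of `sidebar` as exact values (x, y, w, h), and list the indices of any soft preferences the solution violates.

1. sidebar.y = 57  [toolbar.top = sidebar.top]
2. sidebar.h = 53  [toolbar.h = sidebar.h]
3. sidebar.x = 451  [sidebar.left = toolbar.right + 24]
4. sidebar.w = 77  [sidebar.w = 77]

sidebar = (x=451, y=57, w=77, h=53)
violated soft preferences: 20, 21, 22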